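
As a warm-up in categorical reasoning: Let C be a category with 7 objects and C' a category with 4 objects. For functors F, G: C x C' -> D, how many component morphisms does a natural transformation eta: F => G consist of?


A natural transformation eta: F => G assigns one component morphism per
object of the domain category.
The domain is the product category C x C', so
|Ob(C x C')| = |Ob(C)| * |Ob(C')| = 7 * 4 = 28.
Therefore eta has 28 component morphisms.

28


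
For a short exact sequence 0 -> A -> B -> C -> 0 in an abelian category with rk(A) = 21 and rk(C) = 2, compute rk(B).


For a short exact sequence 0 -> A -> B -> C -> 0,
rank is additive: rank(B) = rank(A) + rank(C).
rank(B) = 21 + 2 = 23

23


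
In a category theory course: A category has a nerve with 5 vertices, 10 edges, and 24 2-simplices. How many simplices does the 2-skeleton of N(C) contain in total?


The 2-skeleton of the nerve N(C) consists of simplices in dimensions 0, 1, 2:
  |N(C)_0| = 5 (objects)
  |N(C)_1| = 10 (morphisms)
  |N(C)_2| = 24 (composable pairs)
Total = 5 + 10 + 24 = 39

39


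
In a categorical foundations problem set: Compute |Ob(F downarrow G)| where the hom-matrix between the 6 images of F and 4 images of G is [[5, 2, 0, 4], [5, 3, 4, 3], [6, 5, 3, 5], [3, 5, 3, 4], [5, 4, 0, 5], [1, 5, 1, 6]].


Objects of (F downarrow G) are triples (a, b, h: F(a)->G(b)).
The count equals the sum of all entries in the hom-matrix.
sum(row 0) = 11
sum(row 1) = 15
sum(row 2) = 19
sum(row 3) = 15
sum(row 4) = 14
sum(row 5) = 13
Grand total = 87

87


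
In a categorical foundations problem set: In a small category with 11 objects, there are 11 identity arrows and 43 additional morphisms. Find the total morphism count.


Each object has an identity morphism, giving 11 identities.
Adding the 43 non-identity morphisms:
Total = 11 + 43 = 54

54


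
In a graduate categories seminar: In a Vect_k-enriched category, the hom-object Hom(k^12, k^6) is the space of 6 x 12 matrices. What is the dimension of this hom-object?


In Vect-enriched categories, Hom(k^n, k^m) is the space of m x n matrices.
dim(Hom(k^12, k^6)) = 6 * 12 = 72

72


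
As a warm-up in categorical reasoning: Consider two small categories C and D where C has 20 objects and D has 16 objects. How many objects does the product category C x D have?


The product category C x D has objects that are pairs (c, d).
Number of pairs = |Ob(C)| * |Ob(D)| = 20 * 16 = 320

320


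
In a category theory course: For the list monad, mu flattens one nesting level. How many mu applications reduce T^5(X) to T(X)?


Each application of mu: T^2 -> T removes one layer of nesting.
Starting at depth 5 (i.e., T^5(X)), we need to reach T(X).
Number of mu applications = 5 - 1 = 4

4


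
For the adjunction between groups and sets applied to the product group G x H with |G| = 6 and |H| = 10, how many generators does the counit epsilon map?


The counit epsilon_K: F(U(K)) -> K of the Free-Forgetful adjunction
maps |K| generators of F(U(K)) into K. For K = G x H (the product group),
|G x H| = |G| * |H|.
Total generators mapped = 6 * 10 = 60.

60


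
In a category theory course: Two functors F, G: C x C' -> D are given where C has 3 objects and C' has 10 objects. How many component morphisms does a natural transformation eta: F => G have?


A natural transformation eta: F => G assigns one component morphism per
object of the domain category.
The domain is the product category C x C', so
|Ob(C x C')| = |Ob(C)| * |Ob(C')| = 3 * 10 = 30.
Therefore eta has 30 component morphisms.

30


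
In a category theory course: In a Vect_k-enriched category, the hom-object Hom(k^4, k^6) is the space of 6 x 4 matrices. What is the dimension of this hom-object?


In Vect-enriched categories, Hom(k^n, k^m) is the space of m x n matrices.
dim(Hom(k^4, k^6)) = 6 * 4 = 24

24


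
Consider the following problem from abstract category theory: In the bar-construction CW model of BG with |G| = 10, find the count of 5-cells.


In the bar-construction CW model of BG, the n-cells are indexed by
n-tuples [g_1|...|g_n] of non-identity elements of G (degenerate
simplices with some g_i = e do not contribute cells), so there are
(|G| - 1)^n n-cells.
For dim = 5 with |G| = 10:
cells = (10 - 1)^5 = 9^5 = 59049

59049


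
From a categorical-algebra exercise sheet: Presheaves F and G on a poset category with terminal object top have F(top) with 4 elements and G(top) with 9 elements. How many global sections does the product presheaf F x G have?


Global sections of a presheaf on a poset with terminal top satisfy
Gamma(H) ~ H(top). Presheaves admit pointwise products, so
(F x G)(top) = F(top) x G(top) (Cartesian product).
|Gamma(F x G)| = |F(top)| * |G(top)| = 4 * 9 = 36.

36


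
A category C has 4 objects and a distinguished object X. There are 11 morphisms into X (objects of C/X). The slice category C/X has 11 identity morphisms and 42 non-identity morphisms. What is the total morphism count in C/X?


In the slice category C/X, objects are morphisms to X.
Identity morphisms: 11 (one per object of C/X).
Non-identity morphisms: 42.
Total = 11 + 42 = 53

53


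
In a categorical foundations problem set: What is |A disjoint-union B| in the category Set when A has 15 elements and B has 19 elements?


In Set, the coproduct A + B is the disjoint union.
|A + B| = |A| + |B| = 15 + 19 = 34

34


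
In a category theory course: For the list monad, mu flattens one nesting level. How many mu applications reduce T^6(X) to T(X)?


Each application of mu: T^2 -> T removes one layer of nesting.
Starting at depth 6 (i.e., T^6(X)), we need to reach T(X).
Number of mu applications = 6 - 1 = 5

5


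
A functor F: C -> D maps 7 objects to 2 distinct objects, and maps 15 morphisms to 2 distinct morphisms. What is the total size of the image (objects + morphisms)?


The image of F consists of distinct objects and distinct morphisms.
|Im(F)| on objects = 2
|Im(F)| on morphisms = 2
Total image cardinality = 2 + 2 = 4

4


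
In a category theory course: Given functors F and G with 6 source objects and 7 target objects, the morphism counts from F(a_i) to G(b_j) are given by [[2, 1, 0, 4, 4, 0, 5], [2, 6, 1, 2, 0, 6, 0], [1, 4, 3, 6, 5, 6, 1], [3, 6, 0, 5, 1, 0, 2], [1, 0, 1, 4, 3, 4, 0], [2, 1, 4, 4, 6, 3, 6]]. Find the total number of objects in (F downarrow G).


Objects of (F downarrow G) are triples (a, b, h: F(a)->G(b)).
The count equals the sum of all entries in the hom-matrix.
sum(row 0) = 16
sum(row 1) = 17
sum(row 2) = 26
sum(row 3) = 17
sum(row 4) = 13
sum(row 5) = 26
Grand total = 115

115


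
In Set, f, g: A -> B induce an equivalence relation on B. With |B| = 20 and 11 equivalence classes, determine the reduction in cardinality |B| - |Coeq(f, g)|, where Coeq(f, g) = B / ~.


The coequalizer Coeq(f, g) = B / ~ has one element per equivalence class.
|B| = 20, |Coeq(f, g)| = 11.
|B| - |Coeq(f, g)| = 20 - 11 = 9.

9


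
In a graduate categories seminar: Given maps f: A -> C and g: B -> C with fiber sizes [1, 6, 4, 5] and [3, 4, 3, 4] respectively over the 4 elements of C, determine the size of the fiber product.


The pullback A x_C B consists of pairs (a, b) with f(a) = g(b).
For each element c in C, the fiber product has |f^-1(c)| * |g^-1(c)| elements.
Summing over C: 1 * 3 + 6 * 4 + 4 * 3 + 5 * 4
= 3 + 24 + 12 + 20 = 59

59


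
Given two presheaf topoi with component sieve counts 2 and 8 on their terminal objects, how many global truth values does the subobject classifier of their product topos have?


In a product of presheaf topoi E_1 x E_2, the subobject classifier
is Omega = Omega_1 x Omega_2 (componentwise), so
|Omega(top)| = |Omega_1(top_1)| * |Omega_2(top_2)|.
= 2 * 8 = 16.

16


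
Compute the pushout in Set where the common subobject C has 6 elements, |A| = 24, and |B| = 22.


The pushout A +_C B identifies the images of C in A and B.
|A +_C B| = |A| + |B| - |C| (for injections).
= 24 + 22 - 6 = 40

40


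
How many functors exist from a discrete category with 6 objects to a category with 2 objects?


A functor from a discrete category C to D is determined by
where each object maps. Each of the 6 objects of C can map
to any of the 2 objects of D independently.
Number of functors = 2^6 = 64

64


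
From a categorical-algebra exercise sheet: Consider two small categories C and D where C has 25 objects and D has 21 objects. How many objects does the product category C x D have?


The product category C x D has objects that are pairs (c, d).
Number of pairs = |Ob(C)| * |Ob(D)| = 25 * 21 = 525

525


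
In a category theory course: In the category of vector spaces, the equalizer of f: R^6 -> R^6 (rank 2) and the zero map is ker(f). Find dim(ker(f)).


The equalizer of f and the zero map is ker(f).
By the rank-nullity theorem: dim(ker(f)) = dim(domain) - rank(f).
dim(ker(f)) = 6 - 2 = 4

4


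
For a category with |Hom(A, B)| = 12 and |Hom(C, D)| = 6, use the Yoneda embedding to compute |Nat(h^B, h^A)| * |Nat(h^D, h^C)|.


By the Yoneda lemma, Nat(h^B, h^A) is isomorphic to Hom(A, B),
so |Nat(h^B, h^A)| = |Hom(A, B)| and |Nat(h^D, h^C)| = |Hom(C, D)|.
|Hom(A, B)| = 12, |Hom(C, D)| = 6.
|Nat(h^B, h^A) x Nat(h^D, h^C)| = 12 * 6 = 72

72


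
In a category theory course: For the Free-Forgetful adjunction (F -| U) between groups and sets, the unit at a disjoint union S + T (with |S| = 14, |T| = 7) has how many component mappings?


The unit eta_X: X -> U(F(X)) of the Free-Forgetful adjunction
maps each element of X to a generator of F(X). For X = S + T (disjoint
union in Set), |S + T| = |S| + |T|.
Total mappings = 14 + 7 = 21.

21


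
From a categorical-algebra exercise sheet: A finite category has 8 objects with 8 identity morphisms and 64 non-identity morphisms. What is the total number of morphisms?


Each object has an identity morphism, giving 8 identities.
Adding the 64 non-identity morphisms:
Total = 8 + 64 = 72

72


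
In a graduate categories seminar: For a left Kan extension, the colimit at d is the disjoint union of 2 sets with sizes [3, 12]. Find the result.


Pointwise, the left Kan extension (Lan_F H)(d) is the colimit, indexed
by the comma category (F downarrow d), of H composed with the
projection (F downarrow d) -> C. Here that colimit is given
as a coproduct (disjoint union) of sets, so its cardinality is the
sum of the sizes of the summands.
Coproduct of sets with sizes: 3 + 12
= 15

15


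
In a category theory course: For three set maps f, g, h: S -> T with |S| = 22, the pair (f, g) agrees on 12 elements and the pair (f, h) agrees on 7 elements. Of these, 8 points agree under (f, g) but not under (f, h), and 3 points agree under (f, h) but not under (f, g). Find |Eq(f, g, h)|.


Eq(f, g, h) is the triple-agreement set: points in S where all three
maps take the same value. Using inclusion-exclusion on the pairwise data:
Pair (f, g) agrees on 12 points; pair (f, h) on 7 points.
Points agreeing under (f, g) but not (f, h) = 8; under (f, h) but not (f, g) = 3.
Triple-agreement = agreement-in-(f, g) minus points that agree under (f, g) but not (f, h):
|Eq(f, g, h)| = 12 - 8 = 4
(cross-check via (f, h): 7 - 3 = 4.)

4


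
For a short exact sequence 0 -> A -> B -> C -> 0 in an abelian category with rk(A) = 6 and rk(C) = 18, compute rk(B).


For a short exact sequence 0 -> A -> B -> C -> 0,
rank is additive: rank(B) = rank(A) + rank(C).
rank(B) = 6 + 18 = 24

24


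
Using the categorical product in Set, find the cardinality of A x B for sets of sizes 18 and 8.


In Set, the product A x B is the Cartesian product.
By the universal property, |A x B| = |A| * |B|.
|A x B| = 18 * 8 = 144

144


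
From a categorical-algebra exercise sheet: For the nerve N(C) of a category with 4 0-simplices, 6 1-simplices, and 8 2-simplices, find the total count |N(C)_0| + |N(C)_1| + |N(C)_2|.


The 2-skeleton of the nerve N(C) consists of simplices in dimensions 0, 1, 2:
  |N(C)_0| = 4 (objects)
  |N(C)_1| = 6 (morphisms)
  |N(C)_2| = 8 (composable pairs)
Total = 4 + 6 + 8 = 18

18


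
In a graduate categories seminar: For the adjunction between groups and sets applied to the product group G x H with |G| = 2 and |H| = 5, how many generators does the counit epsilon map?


The counit epsilon_K: F(U(K)) -> K of the Free-Forgetful adjunction
maps |K| generators of F(U(K)) into K. For K = G x H (the product group),
|G x H| = |G| * |H|.
Total generators mapped = 2 * 5 = 10.

10


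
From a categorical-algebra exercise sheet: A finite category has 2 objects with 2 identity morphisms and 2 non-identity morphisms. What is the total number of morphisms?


Each object has an identity morphism, giving 2 identities.
Adding the 2 non-identity morphisms:
Total = 2 + 2 = 4

4


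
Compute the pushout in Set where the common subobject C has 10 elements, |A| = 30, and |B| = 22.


The pushout A +_C B identifies the images of C in A and B.
|A +_C B| = |A| + |B| - |C| (for injections).
= 30 + 22 - 10 = 42

42


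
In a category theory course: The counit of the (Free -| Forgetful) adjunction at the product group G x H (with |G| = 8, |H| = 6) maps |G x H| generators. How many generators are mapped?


The counit epsilon_K: F(U(K)) -> K of the Free-Forgetful adjunction
maps |K| generators of F(U(K)) into K. For K = G x H (the product group),
|G x H| = |G| * |H|.
Total generators mapped = 8 * 6 = 48.

48


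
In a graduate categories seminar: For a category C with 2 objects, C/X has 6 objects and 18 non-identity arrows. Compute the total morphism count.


In the slice category C/X, objects are morphisms to X.
Identity morphisms: 6 (one per object of C/X).
Non-identity morphisms: 18.
Total = 6 + 18 = 24

24


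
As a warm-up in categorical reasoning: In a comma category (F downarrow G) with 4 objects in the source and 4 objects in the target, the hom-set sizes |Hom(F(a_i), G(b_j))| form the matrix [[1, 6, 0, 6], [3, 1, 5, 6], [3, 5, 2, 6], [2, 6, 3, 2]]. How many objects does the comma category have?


Objects of (F downarrow G) are triples (a, b, h: F(a)->G(b)).
The count equals the sum of all entries in the hom-matrix.
sum(row 0) = 13
sum(row 1) = 15
sum(row 2) = 16
sum(row 3) = 13
Grand total = 57

57


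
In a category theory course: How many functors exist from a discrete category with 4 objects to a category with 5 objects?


A functor from a discrete category C to D is determined by
where each object maps. Each of the 4 objects of C can map
to any of the 5 objects of D independently.
Number of functors = 5^4 = 625

625


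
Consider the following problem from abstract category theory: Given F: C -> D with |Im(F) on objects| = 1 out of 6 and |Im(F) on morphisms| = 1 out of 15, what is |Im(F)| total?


The image of F consists of distinct objects and distinct morphisms.
|Im(F)| on objects = 1
|Im(F)| on morphisms = 1
Total image cardinality = 1 + 1 = 2

2


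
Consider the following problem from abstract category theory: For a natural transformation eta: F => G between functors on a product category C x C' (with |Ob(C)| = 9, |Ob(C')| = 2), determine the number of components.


A natural transformation eta: F => G assigns one component morphism per
object of the domain category.
The domain is the product category C x C', so
|Ob(C x C')| = |Ob(C)| * |Ob(C')| = 9 * 2 = 18.
Therefore eta has 18 component morphisms.

18


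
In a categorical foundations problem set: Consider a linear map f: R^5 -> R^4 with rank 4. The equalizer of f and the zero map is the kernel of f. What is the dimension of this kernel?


The equalizer of f and the zero map is ker(f).
By the rank-nullity theorem: dim(ker(f)) = dim(domain) - rank(f).
dim(ker(f)) = 5 - 4 = 1

1


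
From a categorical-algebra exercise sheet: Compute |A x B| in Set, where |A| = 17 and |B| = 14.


In Set, the product A x B is the Cartesian product.
By the universal property, |A x B| = |A| * |B|.
|A x B| = 17 * 14 = 238

238


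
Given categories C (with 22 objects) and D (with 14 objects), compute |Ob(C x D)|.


The product category C x D has objects that are pairs (c, d).
Number of pairs = |Ob(C)| * |Ob(D)| = 22 * 14 = 308

308


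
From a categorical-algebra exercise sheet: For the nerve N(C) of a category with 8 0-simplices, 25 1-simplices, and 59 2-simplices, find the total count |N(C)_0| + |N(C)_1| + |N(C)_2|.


The 2-skeleton of the nerve N(C) consists of simplices in dimensions 0, 1, 2:
  |N(C)_0| = 8 (objects)
  |N(C)_1| = 25 (morphisms)
  |N(C)_2| = 59 (composable pairs)
Total = 8 + 25 + 59 = 92

92


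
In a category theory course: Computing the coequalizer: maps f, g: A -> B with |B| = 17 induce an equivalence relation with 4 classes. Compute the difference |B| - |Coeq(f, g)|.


The coequalizer Coeq(f, g) = B / ~ has one element per equivalence class.
|B| = 17, |Coeq(f, g)| = 4.
|B| - |Coeq(f, g)| = 17 - 4 = 13.

13


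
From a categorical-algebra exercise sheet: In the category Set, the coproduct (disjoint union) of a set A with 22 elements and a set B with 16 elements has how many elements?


In Set, the coproduct A + B is the disjoint union.
|A + B| = |A| + |B| = 22 + 16 = 38

38


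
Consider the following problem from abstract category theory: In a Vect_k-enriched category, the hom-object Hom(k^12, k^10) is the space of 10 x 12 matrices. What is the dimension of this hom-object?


In Vect-enriched categories, Hom(k^n, k^m) is the space of m x n matrices.
dim(Hom(k^12, k^10)) = 10 * 12 = 120

120


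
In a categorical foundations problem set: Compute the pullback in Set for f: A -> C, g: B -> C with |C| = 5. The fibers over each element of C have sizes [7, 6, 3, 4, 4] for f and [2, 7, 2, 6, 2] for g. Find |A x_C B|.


The pullback A x_C B consists of pairs (a, b) with f(a) = g(b).
For each element c in C, the fiber product has |f^-1(c)| * |g^-1(c)| elements.
Summing over C: 7 * 2 + 6 * 7 + 3 * 2 + 4 * 6 + 4 * 2
= 14 + 42 + 6 + 24 + 8 = 94

94


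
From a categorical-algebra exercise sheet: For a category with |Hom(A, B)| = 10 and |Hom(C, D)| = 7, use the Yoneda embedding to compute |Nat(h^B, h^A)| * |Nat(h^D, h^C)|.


By the Yoneda lemma, Nat(h^B, h^A) is isomorphic to Hom(A, B),
so |Nat(h^B, h^A)| = |Hom(A, B)| and |Nat(h^D, h^C)| = |Hom(C, D)|.
|Hom(A, B)| = 10, |Hom(C, D)| = 7.
|Nat(h^B, h^A) x Nat(h^D, h^C)| = 10 * 7 = 70

70


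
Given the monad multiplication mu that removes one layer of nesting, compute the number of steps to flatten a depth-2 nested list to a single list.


Each application of mu: T^2 -> T removes one layer of nesting.
Starting at depth 2 (i.e., T^2(X)), we need to reach T(X).
Number of mu applications = 2 - 1 = 1

1


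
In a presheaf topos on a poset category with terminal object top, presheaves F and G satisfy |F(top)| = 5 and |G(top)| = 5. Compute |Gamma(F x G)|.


Global sections of a presheaf on a poset with terminal top satisfy
Gamma(H) ~ H(top). Presheaves admit pointwise products, so
(F x G)(top) = F(top) x G(top) (Cartesian product).
|Gamma(F x G)| = |F(top)| * |G(top)| = 5 * 5 = 25.

25


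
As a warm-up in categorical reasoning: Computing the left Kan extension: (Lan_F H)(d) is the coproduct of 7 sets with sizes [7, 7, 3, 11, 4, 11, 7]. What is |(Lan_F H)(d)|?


Pointwise, the left Kan extension (Lan_F H)(d) is the colimit, indexed
by the comma category (F downarrow d), of H composed with the
projection (F downarrow d) -> C. Here that colimit is given
as a coproduct (disjoint union) of sets, so its cardinality is the
sum of the sizes of the summands.
Coproduct of sets with sizes: 7 + 7 + 3 + 11 + 4 + 11 + 7
= 50

50


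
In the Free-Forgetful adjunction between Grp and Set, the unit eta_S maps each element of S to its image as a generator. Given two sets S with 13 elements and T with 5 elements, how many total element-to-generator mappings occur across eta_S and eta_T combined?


The unit eta_X: X -> U(F(X)) of the Free-Forgetful adjunction
maps each element of X to a generator of F(X). For X = S + T (disjoint
union in Set), |S + T| = |S| + |T|.
Total mappings = 13 + 5 = 18.

18


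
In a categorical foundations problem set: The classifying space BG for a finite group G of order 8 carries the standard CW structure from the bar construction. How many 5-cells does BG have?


In the bar-construction CW model of BG, the n-cells are indexed by
n-tuples [g_1|...|g_n] of non-identity elements of G (degenerate
simplices with some g_i = e do not contribute cells), so there are
(|G| - 1)^n n-cells.
For dim = 5 with |G| = 8:
cells = (8 - 1)^5 = 7^5 = 16807

16807


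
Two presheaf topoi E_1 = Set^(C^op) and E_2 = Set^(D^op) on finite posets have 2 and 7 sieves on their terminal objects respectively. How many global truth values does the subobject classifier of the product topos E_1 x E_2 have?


In a product of presheaf topoi E_1 x E_2, the subobject classifier
is Omega = Omega_1 x Omega_2 (componentwise), so
|Omega(top)| = |Omega_1(top_1)| * |Omega_2(top_2)|.
= 2 * 7 = 14.

14


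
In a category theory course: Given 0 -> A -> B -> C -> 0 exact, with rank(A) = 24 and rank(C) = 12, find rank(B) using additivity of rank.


For a short exact sequence 0 -> A -> B -> C -> 0,
rank is additive: rank(B) = rank(A) + rank(C).
rank(B) = 24 + 12 = 36

36


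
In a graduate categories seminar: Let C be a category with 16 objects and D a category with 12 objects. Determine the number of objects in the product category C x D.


The product category C x D has objects that are pairs (c, d).
Number of pairs = |Ob(C)| * |Ob(D)| = 16 * 12 = 192

192


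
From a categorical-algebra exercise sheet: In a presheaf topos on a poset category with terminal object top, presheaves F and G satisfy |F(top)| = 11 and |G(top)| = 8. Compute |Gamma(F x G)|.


Global sections of a presheaf on a poset with terminal top satisfy
Gamma(H) ~ H(top). Presheaves admit pointwise products, so
(F x G)(top) = F(top) x G(top) (Cartesian product).
|Gamma(F x G)| = |F(top)| * |G(top)| = 11 * 8 = 88.

88


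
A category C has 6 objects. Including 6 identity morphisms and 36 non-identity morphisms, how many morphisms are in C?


Each object has an identity morphism, giving 6 identities.
Adding the 36 non-identity morphisms:
Total = 6 + 36 = 42

42


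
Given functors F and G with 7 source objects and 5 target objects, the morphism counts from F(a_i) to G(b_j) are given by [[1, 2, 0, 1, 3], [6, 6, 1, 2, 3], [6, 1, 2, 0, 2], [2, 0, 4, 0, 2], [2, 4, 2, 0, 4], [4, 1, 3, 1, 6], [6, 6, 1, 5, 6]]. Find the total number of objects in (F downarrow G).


Objects of (F downarrow G) are triples (a, b, h: F(a)->G(b)).
The count equals the sum of all entries in the hom-matrix.
sum(row 0) = 7
sum(row 1) = 18
sum(row 2) = 11
sum(row 3) = 8
sum(row 4) = 12
sum(row 5) = 15
sum(row 6) = 24
Grand total = 95

95


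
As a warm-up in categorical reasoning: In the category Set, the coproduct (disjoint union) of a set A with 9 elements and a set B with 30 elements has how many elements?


In Set, the coproduct A + B is the disjoint union.
|A + B| = |A| + |B| = 9 + 30 = 39

39


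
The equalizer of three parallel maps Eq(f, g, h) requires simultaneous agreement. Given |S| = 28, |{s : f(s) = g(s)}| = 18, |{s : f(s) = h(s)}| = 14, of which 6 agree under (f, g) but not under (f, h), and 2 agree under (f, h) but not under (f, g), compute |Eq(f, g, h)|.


Eq(f, g, h) is the triple-agreement set: points in S where all three
maps take the same value. Using inclusion-exclusion on the pairwise data:
Pair (f, g) agrees on 18 points; pair (f, h) on 14 points.
Points agreeing under (f, g) but not (f, h) = 6; under (f, h) but not (f, g) = 2.
Triple-agreement = agreement-in-(f, g) minus points that agree under (f, g) but not (f, h):
|Eq(f, g, h)| = 18 - 6 = 12
(cross-check via (f, h): 14 - 2 = 12.)

12


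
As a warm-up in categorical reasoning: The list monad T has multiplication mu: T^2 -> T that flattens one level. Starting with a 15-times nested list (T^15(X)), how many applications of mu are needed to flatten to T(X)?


Each application of mu: T^2 -> T removes one layer of nesting.
Starting at depth 15 (i.e., T^15(X)), we need to reach T(X).
Number of mu applications = 15 - 1 = 14

14


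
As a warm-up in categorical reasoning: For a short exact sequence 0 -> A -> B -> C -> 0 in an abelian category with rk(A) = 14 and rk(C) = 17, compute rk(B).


For a short exact sequence 0 -> A -> B -> C -> 0,
rank is additive: rank(B) = rank(A) + rank(C).
rank(B) = 14 + 17 = 31

31


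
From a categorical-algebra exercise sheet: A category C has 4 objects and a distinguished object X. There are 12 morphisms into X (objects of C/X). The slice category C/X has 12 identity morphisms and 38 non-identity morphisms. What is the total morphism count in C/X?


In the slice category C/X, objects are morphisms to X.
Identity morphisms: 12 (one per object of C/X).
Non-identity morphisms: 38.
Total = 12 + 38 = 50

50


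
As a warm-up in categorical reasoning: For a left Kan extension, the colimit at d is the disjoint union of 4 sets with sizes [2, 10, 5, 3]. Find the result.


Pointwise, the left Kan extension (Lan_F H)(d) is the colimit, indexed
by the comma category (F downarrow d), of H composed with the
projection (F downarrow d) -> C. Here that colimit is given
as a coproduct (disjoint union) of sets, so its cardinality is the
sum of the sizes of the summands.
Coproduct of sets with sizes: 2 + 10 + 5 + 3
= 20

20


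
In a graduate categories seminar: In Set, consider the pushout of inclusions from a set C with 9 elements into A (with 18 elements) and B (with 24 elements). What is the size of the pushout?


The pushout A +_C B identifies the images of C in A and B.
|A +_C B| = |A| + |B| - |C| (for injections).
= 18 + 24 - 9 = 33

33


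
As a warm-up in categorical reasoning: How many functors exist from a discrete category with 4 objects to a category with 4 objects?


A functor from a discrete category C to D is determined by
where each object maps. Each of the 4 objects of C can map
to any of the 4 objects of D independently.
Number of functors = 4^4 = 256

256


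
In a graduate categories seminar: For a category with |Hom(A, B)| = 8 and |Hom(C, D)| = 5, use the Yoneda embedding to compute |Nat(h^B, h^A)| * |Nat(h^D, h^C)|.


By the Yoneda lemma, Nat(h^B, h^A) is isomorphic to Hom(A, B),
so |Nat(h^B, h^A)| = |Hom(A, B)| and |Nat(h^D, h^C)| = |Hom(C, D)|.
|Hom(A, B)| = 8, |Hom(C, D)| = 5.
|Nat(h^B, h^A) x Nat(h^D, h^C)| = 8 * 5 = 40

40


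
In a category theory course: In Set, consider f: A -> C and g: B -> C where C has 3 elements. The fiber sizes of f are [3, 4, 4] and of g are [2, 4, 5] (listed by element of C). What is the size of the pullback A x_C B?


The pullback A x_C B consists of pairs (a, b) with f(a) = g(b).
For each element c in C, the fiber product has |f^-1(c)| * |g^-1(c)| elements.
Summing over C: 3 * 2 + 4 * 4 + 4 * 5
= 6 + 16 + 20 = 42

42


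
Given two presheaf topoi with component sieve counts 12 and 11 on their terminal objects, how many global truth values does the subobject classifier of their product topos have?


In a product of presheaf topoi E_1 x E_2, the subobject classifier
is Omega = Omega_1 x Omega_2 (componentwise), so
|Omega(top)| = |Omega_1(top_1)| * |Omega_2(top_2)|.
= 12 * 11 = 132.

132


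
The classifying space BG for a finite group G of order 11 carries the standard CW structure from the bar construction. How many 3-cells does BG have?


In the bar-construction CW model of BG, the n-cells are indexed by
n-tuples [g_1|...|g_n] of non-identity elements of G (degenerate
simplices with some g_i = e do not contribute cells), so there are
(|G| - 1)^n n-cells.
For dim = 3 with |G| = 11:
cells = (11 - 1)^3 = 10^3 = 1000

1000


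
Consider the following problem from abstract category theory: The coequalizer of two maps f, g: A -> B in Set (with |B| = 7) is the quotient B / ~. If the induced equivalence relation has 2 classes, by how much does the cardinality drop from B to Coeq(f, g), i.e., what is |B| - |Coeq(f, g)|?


The coequalizer Coeq(f, g) = B / ~ has one element per equivalence class.
|B| = 7, |Coeq(f, g)| = 2.
|B| - |Coeq(f, g)| = 7 - 2 = 5.

5


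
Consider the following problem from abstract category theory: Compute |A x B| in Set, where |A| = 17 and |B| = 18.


In Set, the product A x B is the Cartesian product.
By the universal property, |A x B| = |A| * |B|.
|A x B| = 17 * 18 = 306

306


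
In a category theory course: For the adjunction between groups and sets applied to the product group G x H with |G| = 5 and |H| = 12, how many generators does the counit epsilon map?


The counit epsilon_K: F(U(K)) -> K of the Free-Forgetful adjunction
maps |K| generators of F(U(K)) into K. For K = G x H (the product group),
|G x H| = |G| * |H|.
Total generators mapped = 5 * 12 = 60.

60


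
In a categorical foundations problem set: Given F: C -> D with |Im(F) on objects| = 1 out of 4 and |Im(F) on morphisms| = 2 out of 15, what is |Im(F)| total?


The image of F consists of distinct objects and distinct morphisms.
|Im(F)| on objects = 1
|Im(F)| on morphisms = 2
Total image cardinality = 1 + 2 = 3

3


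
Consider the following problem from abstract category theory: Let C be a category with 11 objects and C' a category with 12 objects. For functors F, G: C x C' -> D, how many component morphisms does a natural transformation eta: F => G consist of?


A natural transformation eta: F => G assigns one component morphism per
object of the domain category.
The domain is the product category C x C', so
|Ob(C x C')| = |Ob(C)| * |Ob(C')| = 11 * 12 = 132.
Therefore eta has 132 component morphisms.

132


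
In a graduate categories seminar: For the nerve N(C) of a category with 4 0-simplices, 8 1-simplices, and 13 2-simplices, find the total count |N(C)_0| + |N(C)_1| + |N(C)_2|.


The 2-skeleton of the nerve N(C) consists of simplices in dimensions 0, 1, 2:
  |N(C)_0| = 4 (objects)
  |N(C)_1| = 8 (morphisms)
  |N(C)_2| = 13 (composable pairs)
Total = 4 + 8 + 13 = 25

25


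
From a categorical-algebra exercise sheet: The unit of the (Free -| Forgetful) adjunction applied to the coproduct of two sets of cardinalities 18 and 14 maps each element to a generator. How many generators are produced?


The unit eta_X: X -> U(F(X)) of the Free-Forgetful adjunction
maps each element of X to a generator of F(X). For X = S + T (disjoint
union in Set), |S + T| = |S| + |T|.
Total mappings = 18 + 14 = 32.

32


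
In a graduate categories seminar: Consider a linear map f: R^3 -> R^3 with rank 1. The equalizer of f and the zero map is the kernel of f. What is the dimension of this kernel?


The equalizer of f and the zero map is ker(f).
By the rank-nullity theorem: dim(ker(f)) = dim(domain) - rank(f).
dim(ker(f)) = 3 - 1 = 2

2


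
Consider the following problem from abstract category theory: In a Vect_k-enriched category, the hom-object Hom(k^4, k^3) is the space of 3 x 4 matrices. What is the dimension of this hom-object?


In Vect-enriched categories, Hom(k^n, k^m) is the space of m x n matrices.
dim(Hom(k^4, k^3)) = 3 * 4 = 12

12


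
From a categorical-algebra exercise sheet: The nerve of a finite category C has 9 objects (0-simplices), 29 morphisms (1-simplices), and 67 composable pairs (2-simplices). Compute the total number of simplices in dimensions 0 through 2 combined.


The 2-skeleton of the nerve N(C) consists of simplices in dimensions 0, 1, 2:
  |N(C)_0| = 9 (objects)
  |N(C)_1| = 29 (morphisms)
  |N(C)_2| = 67 (composable pairs)
Total = 9 + 29 + 67 = 105

105


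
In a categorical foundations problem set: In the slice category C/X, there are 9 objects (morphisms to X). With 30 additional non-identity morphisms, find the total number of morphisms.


In the slice category C/X, objects are morphisms to X.
Identity morphisms: 9 (one per object of C/X).
Non-identity morphisms: 30.
Total = 9 + 30 = 39

39


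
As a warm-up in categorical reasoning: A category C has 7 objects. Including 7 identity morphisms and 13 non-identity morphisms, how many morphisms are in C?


Each object has an identity morphism, giving 7 identities.
Adding the 13 non-identity morphisms:
Total = 7 + 13 = 20

20


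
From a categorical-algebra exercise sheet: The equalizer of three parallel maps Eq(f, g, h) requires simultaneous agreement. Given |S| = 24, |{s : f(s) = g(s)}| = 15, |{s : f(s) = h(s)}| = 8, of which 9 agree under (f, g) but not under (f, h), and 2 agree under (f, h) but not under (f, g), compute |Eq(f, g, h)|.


Eq(f, g, h) is the triple-agreement set: points in S where all three
maps take the same value. Using inclusion-exclusion on the pairwise data:
Pair (f, g) agrees on 15 points; pair (f, h) on 8 points.
Points agreeing under (f, g) but not (f, h) = 9; under (f, h) but not (f, g) = 2.
Triple-agreement = agreement-in-(f, g) minus points that agree under (f, g) but not (f, h):
|Eq(f, g, h)| = 15 - 9 = 6
(cross-check via (f, h): 8 - 2 = 6.)

6


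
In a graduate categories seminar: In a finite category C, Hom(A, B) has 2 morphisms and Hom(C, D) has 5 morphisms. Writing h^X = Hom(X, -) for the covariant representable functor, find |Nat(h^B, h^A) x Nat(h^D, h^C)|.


By the Yoneda lemma, Nat(h^B, h^A) is isomorphic to Hom(A, B),
so |Nat(h^B, h^A)| = |Hom(A, B)| and |Nat(h^D, h^C)| = |Hom(C, D)|.
|Hom(A, B)| = 2, |Hom(C, D)| = 5.
|Nat(h^B, h^A) x Nat(h^D, h^C)| = 2 * 5 = 10

10


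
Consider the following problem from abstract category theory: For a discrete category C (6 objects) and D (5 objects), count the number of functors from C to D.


A functor from a discrete category C to D is determined by
where each object maps. Each of the 6 objects of C can map
to any of the 5 objects of D independently.
Number of functors = 5^6 = 15625

15625


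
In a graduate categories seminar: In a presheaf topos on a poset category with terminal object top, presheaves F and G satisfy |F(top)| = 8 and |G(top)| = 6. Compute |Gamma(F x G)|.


Global sections of a presheaf on a poset with terminal top satisfy
Gamma(H) ~ H(top). Presheaves admit pointwise products, so
(F x G)(top) = F(top) x G(top) (Cartesian product).
|Gamma(F x G)| = |F(top)| * |G(top)| = 8 * 6 = 48.

48


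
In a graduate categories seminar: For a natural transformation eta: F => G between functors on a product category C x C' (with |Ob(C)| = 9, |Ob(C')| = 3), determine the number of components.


A natural transformation eta: F => G assigns one component morphism per
object of the domain category.
The domain is the product category C x C', so
|Ob(C x C')| = |Ob(C)| * |Ob(C')| = 9 * 3 = 27.
Therefore eta has 27 component morphisms.

27


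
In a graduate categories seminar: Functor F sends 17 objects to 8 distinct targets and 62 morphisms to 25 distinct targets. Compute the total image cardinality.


The image of F consists of distinct objects and distinct morphisms.
|Im(F)| on objects = 8
|Im(F)| on morphisms = 25
Total image cardinality = 8 + 25 = 33

33


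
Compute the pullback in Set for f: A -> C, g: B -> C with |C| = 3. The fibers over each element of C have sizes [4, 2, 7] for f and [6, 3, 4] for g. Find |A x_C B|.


The pullback A x_C B consists of pairs (a, b) with f(a) = g(b).
For each element c in C, the fiber product has |f^-1(c)| * |g^-1(c)| elements.
Summing over C: 4 * 6 + 2 * 3 + 7 * 4
= 24 + 6 + 28 = 58

58


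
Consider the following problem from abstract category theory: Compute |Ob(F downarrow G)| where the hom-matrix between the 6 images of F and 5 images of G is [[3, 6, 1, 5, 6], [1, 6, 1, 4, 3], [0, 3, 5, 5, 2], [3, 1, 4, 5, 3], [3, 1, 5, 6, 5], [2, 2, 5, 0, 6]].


Objects of (F downarrow G) are triples (a, b, h: F(a)->G(b)).
The count equals the sum of all entries in the hom-matrix.
sum(row 0) = 21
sum(row 1) = 15
sum(row 2) = 15
sum(row 3) = 16
sum(row 4) = 20
sum(row 5) = 15
Grand total = 102

102


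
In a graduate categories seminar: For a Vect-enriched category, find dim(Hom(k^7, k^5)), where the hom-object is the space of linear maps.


In Vect-enriched categories, Hom(k^n, k^m) is the space of m x n matrices.
dim(Hom(k^7, k^5)) = 5 * 7 = 35

35


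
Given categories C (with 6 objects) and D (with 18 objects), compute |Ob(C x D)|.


The product category C x D has objects that are pairs (c, d).
Number of pairs = |Ob(C)| * |Ob(D)| = 6 * 18 = 108

108


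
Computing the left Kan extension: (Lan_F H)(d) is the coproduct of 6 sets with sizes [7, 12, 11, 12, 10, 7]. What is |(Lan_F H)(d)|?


Pointwise, the left Kan extension (Lan_F H)(d) is the colimit, indexed
by the comma category (F downarrow d), of H composed with the
projection (F downarrow d) -> C. Here that colimit is given
as a coproduct (disjoint union) of sets, so its cardinality is the
sum of the sizes of the summands.
Coproduct of sets with sizes: 7 + 12 + 11 + 12 + 10 + 7
= 59

59


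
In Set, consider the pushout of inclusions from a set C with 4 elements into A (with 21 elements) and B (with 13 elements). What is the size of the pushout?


The pushout A +_C B identifies the images of C in A and B.
|A +_C B| = |A| + |B| - |C| (for injections).
= 21 + 13 - 4 = 30

30


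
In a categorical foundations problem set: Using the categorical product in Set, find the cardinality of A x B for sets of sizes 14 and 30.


In Set, the product A x B is the Cartesian product.
By the universal property, |A x B| = |A| * |B|.
|A x B| = 14 * 30 = 420

420


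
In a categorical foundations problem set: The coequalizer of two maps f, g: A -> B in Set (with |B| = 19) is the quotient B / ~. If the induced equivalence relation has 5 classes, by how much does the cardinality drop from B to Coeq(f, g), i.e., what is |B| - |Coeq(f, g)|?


The coequalizer Coeq(f, g) = B / ~ has one element per equivalence class.
|B| = 19, |Coeq(f, g)| = 5.
|B| - |Coeq(f, g)| = 19 - 5 = 14.

14


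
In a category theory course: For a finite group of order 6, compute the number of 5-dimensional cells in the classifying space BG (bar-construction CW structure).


In the bar-construction CW model of BG, the n-cells are indexed by
n-tuples [g_1|...|g_n] of non-identity elements of G (degenerate
simplices with some g_i = e do not contribute cells), so there are
(|G| - 1)^n n-cells.
For dim = 5 with |G| = 6:
cells = (6 - 1)^5 = 5^5 = 3125

3125


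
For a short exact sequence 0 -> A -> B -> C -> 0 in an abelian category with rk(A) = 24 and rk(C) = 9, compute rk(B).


For a short exact sequence 0 -> A -> B -> C -> 0,
rank is additive: rank(B) = rank(A) + rank(C).
rank(B) = 24 + 9 = 33

33


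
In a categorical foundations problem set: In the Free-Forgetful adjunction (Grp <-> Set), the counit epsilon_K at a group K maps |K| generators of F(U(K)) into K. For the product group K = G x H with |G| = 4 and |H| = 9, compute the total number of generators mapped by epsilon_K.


The counit epsilon_K: F(U(K)) -> K of the Free-Forgetful adjunction
maps |K| generators of F(U(K)) into K. For K = G x H (the product group),
|G x H| = |G| * |H|.
Total generators mapped = 4 * 9 = 36.

36


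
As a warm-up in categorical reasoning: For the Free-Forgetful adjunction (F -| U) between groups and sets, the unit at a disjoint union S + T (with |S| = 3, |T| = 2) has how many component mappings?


The unit eta_X: X -> U(F(X)) of the Free-Forgetful adjunction
maps each element of X to a generator of F(X). For X = S + T (disjoint
union in Set), |S + T| = |S| + |T|.
Total mappings = 3 + 2 = 5.

5


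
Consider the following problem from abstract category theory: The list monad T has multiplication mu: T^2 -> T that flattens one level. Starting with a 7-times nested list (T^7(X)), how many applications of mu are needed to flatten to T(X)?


Each application of mu: T^2 -> T removes one layer of nesting.
Starting at depth 7 (i.e., T^7(X)), we need to reach T(X).
Number of mu applications = 7 - 1 = 6

6


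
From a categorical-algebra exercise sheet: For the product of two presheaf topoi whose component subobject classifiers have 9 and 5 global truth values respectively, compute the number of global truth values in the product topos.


In a product of presheaf topoi E_1 x E_2, the subobject classifier
is Omega = Omega_1 x Omega_2 (componentwise), so
|Omega(top)| = |Omega_1(top_1)| * |Omega_2(top_2)|.
= 9 * 5 = 45.

45
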